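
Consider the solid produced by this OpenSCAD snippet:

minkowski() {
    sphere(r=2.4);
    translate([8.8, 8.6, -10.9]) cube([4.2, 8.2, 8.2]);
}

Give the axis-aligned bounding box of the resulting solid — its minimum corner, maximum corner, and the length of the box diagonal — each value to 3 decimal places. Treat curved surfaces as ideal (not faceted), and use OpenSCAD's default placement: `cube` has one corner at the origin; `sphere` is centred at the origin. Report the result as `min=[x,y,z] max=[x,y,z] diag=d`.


A = translate([8.8, 8.6, -10.9]) cube([4.2, 8.2, 8.2]) → bbox [8.8,8.6,-10.9] .. [13,16.8,-2.7]
B = sphere(r=2.4) → bbox [-2.4,-2.4,-2.4] .. [2.4,2.4,2.4]
lo = A.lo+B.lo = [8.8-2.4, 8.6-2.4, -10.9-2.4] = [6.400,6.200,-13.300]
hi = A.hi+B.hi = [13+2.4, 16.8+2.4, -2.7+2.4] = [15.400,19.200,-0.300]
diag = √(9²+13²+13²) = √419 = 20.469

min=[6.400,6.200,-13.300] max=[15.400,19.200,-0.300] diag=20.469


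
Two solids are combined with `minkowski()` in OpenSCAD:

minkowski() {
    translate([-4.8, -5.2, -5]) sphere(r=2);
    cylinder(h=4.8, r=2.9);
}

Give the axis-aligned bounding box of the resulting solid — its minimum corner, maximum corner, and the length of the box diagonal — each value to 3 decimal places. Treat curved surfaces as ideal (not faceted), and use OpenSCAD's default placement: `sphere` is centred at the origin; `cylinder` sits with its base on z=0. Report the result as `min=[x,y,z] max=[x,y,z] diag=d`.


min=[-9.700,-10.100,-7.000] max=[0.100,-0.300,1.800] diag=16.417

A = translate([-4.8, -5.2, -5]) sphere(r=2) → bbox [-6.8,-7.2,-7] .. [-2.8,-3.2,-3]
B = cylinder(h=4.8, r=2.9) → bbox [-2.9,-2.9,0] .. [2.9,2.9,4.8]
lo = A.lo+B.lo = [-6.8-2.9, -7.2-2.9, -7+0] = [-9.700,-10.100,-7.000]
hi = A.hi+B.hi = [-2.8+2.9, -3.2+2.9, -3+4.8] = [0.100,-0.300,1.800]
diag = √(9.8²+9.8²+8.8²) = √269.52 = 16.417


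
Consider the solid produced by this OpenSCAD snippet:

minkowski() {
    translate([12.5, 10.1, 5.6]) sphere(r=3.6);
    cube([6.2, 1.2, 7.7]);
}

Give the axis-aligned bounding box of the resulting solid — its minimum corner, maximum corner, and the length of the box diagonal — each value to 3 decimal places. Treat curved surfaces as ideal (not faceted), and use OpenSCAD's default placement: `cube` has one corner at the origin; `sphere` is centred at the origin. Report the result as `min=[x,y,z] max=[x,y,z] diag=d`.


A = translate([12.5, 10.1, 5.6]) sphere(r=3.6) → bbox [8.9,6.5,2] .. [16.1,13.7,9.2]
B = cube([6.2, 1.2, 7.7]) → bbox [0,0,0] .. [6.2,1.2,7.7]
lo = A.lo+B.lo = [8.9+0, 6.5+0, 2+0] = [8.900,6.500,2.000]
hi = A.hi+B.hi = [16.1+6.2, 13.7+1.2, 9.2+7.7] = [22.300,14.900,16.900]
diag = √(13.4²+8.4²+14.9²) = √472.13 = 21.729

min=[8.900,6.500,2.000] max=[22.300,14.900,16.900] diag=21.729


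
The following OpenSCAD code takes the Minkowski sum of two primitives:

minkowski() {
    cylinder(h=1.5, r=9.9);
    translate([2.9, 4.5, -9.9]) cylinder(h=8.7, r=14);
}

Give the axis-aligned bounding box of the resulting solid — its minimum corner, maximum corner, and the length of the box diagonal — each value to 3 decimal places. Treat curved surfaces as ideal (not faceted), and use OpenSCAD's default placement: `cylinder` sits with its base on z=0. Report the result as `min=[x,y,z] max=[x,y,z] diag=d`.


A = translate([2.9, 4.5, -9.9]) cylinder(h=8.7, r=14) → bbox [-11.1,-9.5,-9.9] .. [16.9,18.5,-1.2]
B = cylinder(h=1.5, r=9.9) → bbox [-9.9,-9.9,0] .. [9.9,9.9,1.5]
lo = A.lo+B.lo = [-11.1-9.9, -9.5-9.9, -9.9+0] = [-21.000,-19.400,-9.900]
hi = A.hi+B.hi = [16.9+9.9, 18.5+9.9, -1.2+1.5] = [26.800,28.400,0.300]
diag = √(47.8²+47.8²+10.2²) = √4673.72 = 68.365

min=[-21.000,-19.400,-9.900] max=[26.800,28.400,0.300] diag=68.365


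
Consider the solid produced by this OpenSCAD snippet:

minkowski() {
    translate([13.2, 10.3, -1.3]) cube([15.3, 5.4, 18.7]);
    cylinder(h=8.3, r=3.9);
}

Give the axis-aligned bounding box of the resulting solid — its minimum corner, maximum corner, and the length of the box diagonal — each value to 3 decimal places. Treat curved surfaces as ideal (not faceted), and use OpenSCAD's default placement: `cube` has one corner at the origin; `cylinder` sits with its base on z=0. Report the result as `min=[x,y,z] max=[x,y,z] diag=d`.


min=[9.300,6.400,-1.300] max=[32.400,19.600,25.700] diag=37.906

A = translate([13.2, 10.3, -1.3]) cube([15.3, 5.4, 18.7]) → bbox [13.2,10.3,-1.3] .. [28.5,15.7,17.4]
B = cylinder(h=8.3, r=3.9) → bbox [-3.9,-3.9,0] .. [3.9,3.9,8.3]
lo = A.lo+B.lo = [13.2-3.9, 10.3-3.9, -1.3+0] = [9.300,6.400,-1.300]
hi = A.hi+B.hi = [28.5+3.9, 15.7+3.9, 17.4+8.3] = [32.400,19.600,25.700]
diag = √(23.1²+13.2²+27²) = √1436.85 = 37.906


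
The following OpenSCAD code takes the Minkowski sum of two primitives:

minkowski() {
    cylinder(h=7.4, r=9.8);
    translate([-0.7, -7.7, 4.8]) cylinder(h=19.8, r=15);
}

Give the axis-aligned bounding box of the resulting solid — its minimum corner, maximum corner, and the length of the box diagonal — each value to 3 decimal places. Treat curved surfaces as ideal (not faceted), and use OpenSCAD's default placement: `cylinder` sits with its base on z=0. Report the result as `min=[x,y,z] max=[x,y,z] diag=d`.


min=[-25.500,-32.500,4.800] max=[24.100,17.100,32.000] diag=75.234

A = translate([-0.7, -7.7, 4.8]) cylinder(h=19.8, r=15) → bbox [-15.7,-22.7,4.8] .. [14.3,7.3,24.6]
B = cylinder(h=7.4, r=9.8) → bbox [-9.8,-9.8,0] .. [9.8,9.8,7.4]
lo = A.lo+B.lo = [-15.7-9.8, -22.7-9.8, 4.8+0] = [-25.500,-32.500,4.800]
hi = A.hi+B.hi = [14.3+9.8, 7.3+9.8, 24.6+7.4] = [24.100,17.100,32.000]
diag = √(49.6²+49.6²+27.2²) = √5660.16 = 75.234


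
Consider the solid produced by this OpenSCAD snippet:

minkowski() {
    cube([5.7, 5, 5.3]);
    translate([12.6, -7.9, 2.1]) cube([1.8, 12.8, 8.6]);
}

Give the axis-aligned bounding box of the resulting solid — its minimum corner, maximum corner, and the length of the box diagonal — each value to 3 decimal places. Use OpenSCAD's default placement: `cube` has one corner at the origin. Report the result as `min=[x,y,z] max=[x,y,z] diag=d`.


min=[12.600,-7.900,2.100] max=[20.100,9.900,16.000] diag=23.797

A = translate([12.6, -7.9, 2.1]) cube([1.8, 12.8, 8.6]) → bbox [12.6,-7.9,2.1] .. [14.4,4.9,10.7]
B = cube([5.7, 5, 5.3]) → bbox [0,0,0] .. [5.7,5,5.3]
lo = A.lo+B.lo = [12.6+0, -7.9+0, 2.1+0] = [12.600,-7.900,2.100]
hi = A.hi+B.hi = [14.4+5.7, 4.9+5, 10.7+5.3] = [20.100,9.900,16.000]
diag = √(7.5²+17.8²+13.9²) = √566.3 = 23.797


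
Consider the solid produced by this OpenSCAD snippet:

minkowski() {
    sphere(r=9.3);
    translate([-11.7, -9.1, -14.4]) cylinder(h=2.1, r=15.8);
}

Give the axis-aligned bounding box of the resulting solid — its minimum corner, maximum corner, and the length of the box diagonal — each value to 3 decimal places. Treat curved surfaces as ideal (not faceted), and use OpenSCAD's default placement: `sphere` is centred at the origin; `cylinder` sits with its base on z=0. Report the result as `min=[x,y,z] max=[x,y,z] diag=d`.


A = translate([-11.7, -9.1, -14.4]) cylinder(h=2.1, r=15.8) → bbox [-27.5,-24.9,-14.4] .. [4.1,6.7,-12.3]
B = sphere(r=9.3) → bbox [-9.3,-9.3,-9.3] .. [9.3,9.3,9.3]
lo = A.lo+B.lo = [-27.5-9.3, -24.9-9.3, -14.4-9.3] = [-36.800,-34.200,-23.700]
hi = A.hi+B.hi = [4.1+9.3, 6.7+9.3, -12.3+9.3] = [13.400,16.000,-3.000]
diag = √(50.2²+50.2²+20.7²) = √5468.57 = 73.950

min=[-36.800,-34.200,-23.700] max=[13.400,16.000,-3.000] diag=73.950


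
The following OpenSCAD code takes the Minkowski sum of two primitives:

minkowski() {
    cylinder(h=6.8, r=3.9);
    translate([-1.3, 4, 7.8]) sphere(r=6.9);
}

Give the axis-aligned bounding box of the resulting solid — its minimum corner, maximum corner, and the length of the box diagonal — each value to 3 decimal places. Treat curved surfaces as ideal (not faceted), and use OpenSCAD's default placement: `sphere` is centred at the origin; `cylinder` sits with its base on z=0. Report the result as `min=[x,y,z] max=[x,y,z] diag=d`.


min=[-12.100,-6.800,0.900] max=[9.500,14.800,21.500] diag=36.844

A = translate([-1.3, 4, 7.8]) sphere(r=6.9) → bbox [-8.2,-2.9,0.9] .. [5.6,10.9,14.7]
B = cylinder(h=6.8, r=3.9) → bbox [-3.9,-3.9,0] .. [3.9,3.9,6.8]
lo = A.lo+B.lo = [-8.2-3.9, -2.9-3.9, 0.9+0] = [-12.100,-6.800,0.900]
hi = A.hi+B.hi = [5.6+3.9, 10.9+3.9, 14.7+6.8] = [9.500,14.800,21.500]
diag = √(21.6²+21.6²+20.6²) = √1357.48 = 36.844


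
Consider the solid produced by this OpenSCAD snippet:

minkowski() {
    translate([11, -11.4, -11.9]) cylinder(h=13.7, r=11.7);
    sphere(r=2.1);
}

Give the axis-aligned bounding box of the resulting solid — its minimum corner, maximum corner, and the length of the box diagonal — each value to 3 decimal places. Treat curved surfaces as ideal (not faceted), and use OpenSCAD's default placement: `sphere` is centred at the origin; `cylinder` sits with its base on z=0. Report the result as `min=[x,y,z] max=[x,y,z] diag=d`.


A = translate([11, -11.4, -11.9]) cylinder(h=13.7, r=11.7) → bbox [-0.7,-23.1,-11.9] .. [22.7,0.3,1.8]
B = sphere(r=2.1) → bbox [-2.1,-2.1,-2.1] .. [2.1,2.1,2.1]
lo = A.lo+B.lo = [-0.7-2.1, -23.1-2.1, -11.9-2.1] = [-2.800,-25.200,-14.000]
hi = A.hi+B.hi = [22.7+2.1, 0.3+2.1, 1.8+2.1] = [24.800,2.400,3.900]
diag = √(27.6²+27.6²+17.9²) = √1843.93 = 42.941

min=[-2.800,-25.200,-14.000] max=[24.800,2.400,3.900] diag=42.941


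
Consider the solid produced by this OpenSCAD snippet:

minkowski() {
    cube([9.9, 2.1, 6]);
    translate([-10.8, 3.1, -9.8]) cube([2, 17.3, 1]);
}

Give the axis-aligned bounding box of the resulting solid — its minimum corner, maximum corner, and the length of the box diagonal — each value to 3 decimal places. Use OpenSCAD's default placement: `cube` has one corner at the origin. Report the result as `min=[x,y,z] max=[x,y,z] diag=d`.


A = translate([-10.8, 3.1, -9.8]) cube([2, 17.3, 1]) → bbox [-10.8,3.1,-9.8] .. [-8.8,20.4,-8.8]
B = cube([9.9, 2.1, 6]) → bbox [0,0,0] .. [9.9,2.1,6]
lo = A.lo+B.lo = [-10.8+0, 3.1+0, -9.8+0] = [-10.800,3.100,-9.800]
hi = A.hi+B.hi = [-8.8+9.9, 20.4+2.1, -8.8+6] = [1.100,22.500,-2.800]
diag = √(11.9²+19.4²+7²) = √566.97 = 23.811

min=[-10.800,3.100,-9.800] max=[1.100,22.500,-2.800] diag=23.811


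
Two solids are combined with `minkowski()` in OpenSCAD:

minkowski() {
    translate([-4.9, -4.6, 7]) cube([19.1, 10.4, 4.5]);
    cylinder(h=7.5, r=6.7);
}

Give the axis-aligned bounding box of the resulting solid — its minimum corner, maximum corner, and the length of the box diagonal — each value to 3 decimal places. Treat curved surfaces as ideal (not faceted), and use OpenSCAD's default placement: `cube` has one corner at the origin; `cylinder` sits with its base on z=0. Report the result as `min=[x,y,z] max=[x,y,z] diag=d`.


A = translate([-4.9, -4.6, 7]) cube([19.1, 10.4, 4.5]) → bbox [-4.9,-4.6,7] .. [14.2,5.8,11.5]
B = cylinder(h=7.5, r=6.7) → bbox [-6.7,-6.7,0] .. [6.7,6.7,7.5]
lo = A.lo+B.lo = [-4.9-6.7, -4.6-6.7, 7+0] = [-11.600,-11.300,7.000]
hi = A.hi+B.hi = [14.2+6.7, 5.8+6.7, 11.5+7.5] = [20.900,12.500,19.000]
diag = √(32.5²+23.8²+12²) = √1766.69 = 42.032

min=[-11.600,-11.300,7.000] max=[20.900,12.500,19.000] diag=42.032


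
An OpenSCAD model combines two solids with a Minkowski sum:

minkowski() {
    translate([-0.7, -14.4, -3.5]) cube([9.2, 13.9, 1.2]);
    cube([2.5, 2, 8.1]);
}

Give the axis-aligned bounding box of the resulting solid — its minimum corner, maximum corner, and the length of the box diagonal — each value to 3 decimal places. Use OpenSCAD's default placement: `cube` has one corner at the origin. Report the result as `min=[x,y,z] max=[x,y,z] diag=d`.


A = translate([-0.7, -14.4, -3.5]) cube([9.2, 13.9, 1.2]) → bbox [-0.7,-14.4,-3.5] .. [8.5,-0.5,-2.3]
B = cube([2.5, 2, 8.1]) → bbox [0,0,0] .. [2.5,2,8.1]
lo = A.lo+B.lo = [-0.7+0, -14.4+0, -3.5+0] = [-0.700,-14.400,-3.500]
hi = A.hi+B.hi = [8.5+2.5, -0.5+2, -2.3+8.1] = [11.000,1.500,5.800]
diag = √(11.7²+15.9²+9.3²) = √476.19 = 21.822

min=[-0.700,-14.400,-3.500] max=[11.000,1.500,5.800] diag=21.822


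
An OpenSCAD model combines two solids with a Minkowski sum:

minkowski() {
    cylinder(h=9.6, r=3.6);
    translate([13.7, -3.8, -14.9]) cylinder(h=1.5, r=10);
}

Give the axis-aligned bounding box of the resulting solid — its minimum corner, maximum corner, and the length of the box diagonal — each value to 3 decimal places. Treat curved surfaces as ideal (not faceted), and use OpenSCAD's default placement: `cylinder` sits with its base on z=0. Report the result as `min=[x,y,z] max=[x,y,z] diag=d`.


A = translate([13.7, -3.8, -14.9]) cylinder(h=1.5, r=10) → bbox [3.7,-13.8,-14.9] .. [23.7,6.2,-13.4]
B = cylinder(h=9.6, r=3.6) → bbox [-3.6,-3.6,0] .. [3.6,3.6,9.6]
lo = A.lo+B.lo = [3.7-3.6, -13.8-3.6, -14.9+0] = [0.100,-17.400,-14.900]
hi = A.hi+B.hi = [23.7+3.6, 6.2+3.6, -13.4+9.6] = [27.300,9.800,-3.800]
diag = √(27.2²+27.2²+11.1²) = √1602.89 = 40.036

min=[0.100,-17.400,-14.900] max=[27.300,9.800,-3.800] diag=40.036


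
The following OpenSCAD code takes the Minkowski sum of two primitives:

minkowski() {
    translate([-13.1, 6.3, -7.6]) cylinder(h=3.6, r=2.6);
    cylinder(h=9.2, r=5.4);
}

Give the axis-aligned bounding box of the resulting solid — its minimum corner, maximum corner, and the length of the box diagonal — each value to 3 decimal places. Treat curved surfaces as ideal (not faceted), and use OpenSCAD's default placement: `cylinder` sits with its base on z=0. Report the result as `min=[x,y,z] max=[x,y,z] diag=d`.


min=[-21.100,-1.700,-7.600] max=[-5.100,14.300,5.200] diag=25.997

A = translate([-13.1, 6.3, -7.6]) cylinder(h=3.6, r=2.6) → bbox [-15.7,3.7,-7.6] .. [-10.5,8.9,-4]
B = cylinder(h=9.2, r=5.4) → bbox [-5.4,-5.4,0] .. [5.4,5.4,9.2]
lo = A.lo+B.lo = [-15.7-5.4, 3.7-5.4, -7.6+0] = [-21.100,-1.700,-7.600]
hi = A.hi+B.hi = [-10.5+5.4, 8.9+5.4, -4+9.2] = [-5.100,14.300,5.200]
diag = √(16²+16²+12.8²) = √675.84 = 25.997


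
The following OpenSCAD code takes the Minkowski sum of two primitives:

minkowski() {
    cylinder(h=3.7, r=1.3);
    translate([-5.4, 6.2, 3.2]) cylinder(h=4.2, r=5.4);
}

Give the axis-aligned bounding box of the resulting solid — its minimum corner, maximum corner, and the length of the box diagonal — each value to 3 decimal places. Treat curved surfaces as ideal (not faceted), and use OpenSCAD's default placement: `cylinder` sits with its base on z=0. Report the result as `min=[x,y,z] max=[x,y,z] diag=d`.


A = translate([-5.4, 6.2, 3.2]) cylinder(h=4.2, r=5.4) → bbox [-10.8,0.8,3.2] .. [0,11.6,7.4]
B = cylinder(h=3.7, r=1.3) → bbox [-1.3,-1.3,0] .. [1.3,1.3,3.7]
lo = A.lo+B.lo = [-10.8-1.3, 0.8-1.3, 3.2+0] = [-12.100,-0.500,3.200]
hi = A.hi+B.hi = [0+1.3, 11.6+1.3, 7.4+3.7] = [1.300,12.900,11.100]
diag = √(13.4²+13.4²+7.9²) = √421.53 = 20.531

min=[-12.100,-0.500,3.200] max=[1.300,12.900,11.100] diag=20.531


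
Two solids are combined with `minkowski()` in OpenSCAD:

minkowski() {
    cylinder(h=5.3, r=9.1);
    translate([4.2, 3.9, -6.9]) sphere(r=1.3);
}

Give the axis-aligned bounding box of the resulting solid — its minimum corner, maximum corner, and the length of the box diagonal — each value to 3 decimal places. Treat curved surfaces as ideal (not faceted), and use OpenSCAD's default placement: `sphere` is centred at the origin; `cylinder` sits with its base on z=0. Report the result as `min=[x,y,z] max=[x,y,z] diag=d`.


A = translate([4.2, 3.9, -6.9]) sphere(r=1.3) → bbox [2.9,2.6,-8.2] .. [5.5,5.2,-5.6]
B = cylinder(h=5.3, r=9.1) → bbox [-9.1,-9.1,0] .. [9.1,9.1,5.3]
lo = A.lo+B.lo = [2.9-9.1, 2.6-9.1, -8.2+0] = [-6.200,-6.500,-8.200]
hi = A.hi+B.hi = [5.5+9.1, 5.2+9.1, -5.6+5.3] = [14.600,14.300,-0.300]
diag = √(20.8²+20.8²+7.9²) = √927.69 = 30.458

min=[-6.200,-6.500,-8.200] max=[14.600,14.300,-0.300] diag=30.458


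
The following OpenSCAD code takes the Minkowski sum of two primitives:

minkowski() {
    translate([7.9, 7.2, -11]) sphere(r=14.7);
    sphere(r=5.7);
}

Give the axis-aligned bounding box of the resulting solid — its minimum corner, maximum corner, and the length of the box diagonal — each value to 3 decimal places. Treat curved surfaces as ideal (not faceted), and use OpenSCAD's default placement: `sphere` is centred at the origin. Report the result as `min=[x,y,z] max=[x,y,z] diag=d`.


min=[-12.500,-13.200,-31.400] max=[28.300,27.600,9.400] diag=70.668

A = translate([7.9, 7.2, -11]) sphere(r=14.7) → bbox [-6.8,-7.5,-25.7] .. [22.6,21.9,3.7]
B = sphere(r=5.7) → bbox [-5.7,-5.7,-5.7] .. [5.7,5.7,5.7]
lo = A.lo+B.lo = [-6.8-5.7, -7.5-5.7, -25.7-5.7] = [-12.500,-13.200,-31.400]
hi = A.hi+B.hi = [22.6+5.7, 21.9+5.7, 3.7+5.7] = [28.300,27.600,9.400]
diag = √(40.8²+40.8²+40.8²) = √4993.92 = 70.668


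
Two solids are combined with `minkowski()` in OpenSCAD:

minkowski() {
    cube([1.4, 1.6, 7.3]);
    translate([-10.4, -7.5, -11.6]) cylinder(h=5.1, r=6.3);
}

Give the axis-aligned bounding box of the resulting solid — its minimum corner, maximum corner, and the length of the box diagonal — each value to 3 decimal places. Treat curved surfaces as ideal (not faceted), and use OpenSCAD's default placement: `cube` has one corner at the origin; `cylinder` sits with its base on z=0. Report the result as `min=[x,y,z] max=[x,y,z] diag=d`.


min=[-16.700,-13.800,-11.600] max=[-2.700,0.400,0.800] diag=23.482

A = translate([-10.4, -7.5, -11.6]) cylinder(h=5.1, r=6.3) → bbox [-16.7,-13.8,-11.6] .. [-4.1,-1.2,-6.5]
B = cube([1.4, 1.6, 7.3]) → bbox [0,0,0] .. [1.4,1.6,7.3]
lo = A.lo+B.lo = [-16.7+0, -13.8+0, -11.6+0] = [-16.700,-13.800,-11.600]
hi = A.hi+B.hi = [-4.1+1.4, -1.2+1.6, -6.5+7.3] = [-2.700,0.400,0.800]
diag = √(14²+14.2²+12.4²) = √551.4 = 23.482


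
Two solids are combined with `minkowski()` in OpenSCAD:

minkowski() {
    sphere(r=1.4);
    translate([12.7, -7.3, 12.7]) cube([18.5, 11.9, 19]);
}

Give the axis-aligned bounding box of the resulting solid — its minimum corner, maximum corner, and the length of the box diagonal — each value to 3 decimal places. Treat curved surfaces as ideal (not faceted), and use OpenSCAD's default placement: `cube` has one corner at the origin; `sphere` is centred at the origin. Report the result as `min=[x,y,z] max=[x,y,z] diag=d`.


A = translate([12.7, -7.3, 12.7]) cube([18.5, 11.9, 19]) → bbox [12.7,-7.3,12.7] .. [31.2,4.6,31.7]
B = sphere(r=1.4) → bbox [-1.4,-1.4,-1.4] .. [1.4,1.4,1.4]
lo = A.lo+B.lo = [12.7-1.4, -7.3-1.4, 12.7-1.4] = [11.300,-8.700,11.300]
hi = A.hi+B.hi = [31.2+1.4, 4.6+1.4, 31.7+1.4] = [32.600,6.000,33.100]
diag = √(21.3²+14.7²+21.8²) = √1145.02 = 33.838

min=[11.300,-8.700,11.300] max=[32.600,6.000,33.100] diag=33.838


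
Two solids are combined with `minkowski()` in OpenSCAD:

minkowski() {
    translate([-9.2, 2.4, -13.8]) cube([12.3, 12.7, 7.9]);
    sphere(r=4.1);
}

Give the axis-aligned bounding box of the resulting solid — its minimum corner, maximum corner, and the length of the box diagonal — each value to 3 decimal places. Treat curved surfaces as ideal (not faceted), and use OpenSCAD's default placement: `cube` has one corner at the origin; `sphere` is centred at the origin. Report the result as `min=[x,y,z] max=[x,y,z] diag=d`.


A = translate([-9.2, 2.4, -13.8]) cube([12.3, 12.7, 7.9]) → bbox [-9.2,2.4,-13.8] .. [3.1,15.1,-5.9]
B = sphere(r=4.1) → bbox [-4.1,-4.1,-4.1] .. [4.1,4.1,4.1]
lo = A.lo+B.lo = [-9.2-4.1, 2.4-4.1, -13.8-4.1] = [-13.300,-1.700,-17.900]
hi = A.hi+B.hi = [3.1+4.1, 15.1+4.1, -5.9+4.1] = [7.200,19.200,-1.800]
diag = √(20.5²+20.9²+16.1²) = √1116.27 = 33.411

min=[-13.300,-1.700,-17.900] max=[7.200,19.200,-1.800] diag=33.411


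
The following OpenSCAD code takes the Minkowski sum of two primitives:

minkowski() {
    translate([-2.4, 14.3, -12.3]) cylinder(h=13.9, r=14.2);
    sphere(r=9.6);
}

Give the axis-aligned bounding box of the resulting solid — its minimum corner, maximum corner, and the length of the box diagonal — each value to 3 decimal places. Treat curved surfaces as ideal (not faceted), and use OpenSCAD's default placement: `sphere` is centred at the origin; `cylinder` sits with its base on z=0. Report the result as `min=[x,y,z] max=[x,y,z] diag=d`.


A = translate([-2.4, 14.3, -12.3]) cylinder(h=13.9, r=14.2) → bbox [-16.6,0.1,-12.3] .. [11.8,28.5,1.6]
B = sphere(r=9.6) → bbox [-9.6,-9.6,-9.6] .. [9.6,9.6,9.6]
lo = A.lo+B.lo = [-16.6-9.6, 0.1-9.6, -12.3-9.6] = [-26.200,-9.500,-21.900]
hi = A.hi+B.hi = [11.8+9.6, 28.5+9.6, 1.6+9.6] = [21.400,38.100,11.200]
diag = √(47.6²+47.6²+33.1²) = √5627.13 = 75.014

min=[-26.200,-9.500,-21.900] max=[21.400,38.100,11.200] diag=75.014


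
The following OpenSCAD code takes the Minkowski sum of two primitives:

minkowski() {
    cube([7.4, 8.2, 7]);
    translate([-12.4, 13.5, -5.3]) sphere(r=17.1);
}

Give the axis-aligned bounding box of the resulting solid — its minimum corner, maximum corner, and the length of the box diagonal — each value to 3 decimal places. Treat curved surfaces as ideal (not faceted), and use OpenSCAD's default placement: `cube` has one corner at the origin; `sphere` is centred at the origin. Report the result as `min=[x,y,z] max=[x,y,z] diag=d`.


min=[-29.500,-3.600,-22.400] max=[12.100,38.800,18.800] diag=72.289

A = translate([-12.4, 13.5, -5.3]) sphere(r=17.1) → bbox [-29.5,-3.6,-22.4] .. [4.7,30.6,11.8]
B = cube([7.4, 8.2, 7]) → bbox [0,0,0] .. [7.4,8.2,7]
lo = A.lo+B.lo = [-29.5+0, -3.6+0, -22.4+0] = [-29.500,-3.600,-22.400]
hi = A.hi+B.hi = [4.7+7.4, 30.6+8.2, 11.8+7] = [12.100,38.800,18.800]
diag = √(41.6²+42.4²+41.2²) = √5225.76 = 72.289


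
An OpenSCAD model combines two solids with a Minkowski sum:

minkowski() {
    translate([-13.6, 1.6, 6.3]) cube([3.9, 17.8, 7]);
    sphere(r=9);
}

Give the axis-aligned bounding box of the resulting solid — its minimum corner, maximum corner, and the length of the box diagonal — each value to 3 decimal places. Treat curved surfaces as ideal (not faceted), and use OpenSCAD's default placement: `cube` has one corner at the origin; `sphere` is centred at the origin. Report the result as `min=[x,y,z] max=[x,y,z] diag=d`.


min=[-22.600,-7.400,-2.700] max=[-0.700,28.400,22.300] diag=48.849

A = translate([-13.6, 1.6, 6.3]) cube([3.9, 17.8, 7]) → bbox [-13.6,1.6,6.3] .. [-9.7,19.4,13.3]
B = sphere(r=9) → bbox [-9,-9,-9] .. [9,9,9]
lo = A.lo+B.lo = [-13.6-9, 1.6-9, 6.3-9] = [-22.600,-7.400,-2.700]
hi = A.hi+B.hi = [-9.7+9, 19.4+9, 13.3+9] = [-0.700,28.400,22.300]
diag = √(21.9²+35.8²+25²) = √2386.25 = 48.849


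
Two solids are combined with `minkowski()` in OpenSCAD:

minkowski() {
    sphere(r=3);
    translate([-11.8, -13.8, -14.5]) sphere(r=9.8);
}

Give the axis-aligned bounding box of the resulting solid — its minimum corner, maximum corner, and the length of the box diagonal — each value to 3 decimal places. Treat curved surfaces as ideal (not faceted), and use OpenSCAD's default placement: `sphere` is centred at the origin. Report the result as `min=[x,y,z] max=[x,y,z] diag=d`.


min=[-24.600,-26.600,-27.300] max=[1.000,-1.000,-1.700] diag=44.341

A = translate([-11.8, -13.8, -14.5]) sphere(r=9.8) → bbox [-21.6,-23.6,-24.3] .. [-2,-4,-4.7]
B = sphere(r=3) → bbox [-3,-3,-3] .. [3,3,3]
lo = A.lo+B.lo = [-21.6-3, -23.6-3, -24.3-3] = [-24.600,-26.600,-27.300]
hi = A.hi+B.hi = [-2+3, -4+3, -4.7+3] = [1.000,-1.000,-1.700]
diag = √(25.6²+25.6²+25.6²) = √1966.08 = 44.341


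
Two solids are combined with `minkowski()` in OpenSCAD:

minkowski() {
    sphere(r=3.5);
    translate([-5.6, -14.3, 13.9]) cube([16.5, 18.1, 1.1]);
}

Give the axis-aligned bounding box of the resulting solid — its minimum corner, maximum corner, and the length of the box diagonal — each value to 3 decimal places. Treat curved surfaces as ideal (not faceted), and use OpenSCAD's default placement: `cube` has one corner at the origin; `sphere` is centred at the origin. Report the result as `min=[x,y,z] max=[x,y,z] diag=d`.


A = translate([-5.6, -14.3, 13.9]) cube([16.5, 18.1, 1.1]) → bbox [-5.6,-14.3,13.9] .. [10.9,3.8,15]
B = sphere(r=3.5) → bbox [-3.5,-3.5,-3.5] .. [3.5,3.5,3.5]
lo = A.lo+B.lo = [-5.6-3.5, -14.3-3.5, 13.9-3.5] = [-9.100,-17.800,10.400]
hi = A.hi+B.hi = [10.9+3.5, 3.8+3.5, 15+3.5] = [14.400,7.300,18.500]
diag = √(23.5²+25.1²+8.1²) = √1247.87 = 35.325

min=[-9.100,-17.800,10.400] max=[14.400,7.300,18.500] diag=35.325


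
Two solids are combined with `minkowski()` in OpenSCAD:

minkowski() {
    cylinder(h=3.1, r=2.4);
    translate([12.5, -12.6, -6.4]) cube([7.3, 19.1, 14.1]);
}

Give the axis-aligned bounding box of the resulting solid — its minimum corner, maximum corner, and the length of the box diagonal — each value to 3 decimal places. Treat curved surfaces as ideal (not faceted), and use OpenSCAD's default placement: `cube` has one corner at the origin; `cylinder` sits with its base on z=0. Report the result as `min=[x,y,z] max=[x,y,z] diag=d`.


min=[10.100,-15.000,-6.400] max=[22.200,8.900,10.800] diag=31.835

A = translate([12.5, -12.6, -6.4]) cube([7.3, 19.1, 14.1]) → bbox [12.5,-12.6,-6.4] .. [19.8,6.5,7.7]
B = cylinder(h=3.1, r=2.4) → bbox [-2.4,-2.4,0] .. [2.4,2.4,3.1]
lo = A.lo+B.lo = [12.5-2.4, -12.6-2.4, -6.4+0] = [10.100,-15.000,-6.400]
hi = A.hi+B.hi = [19.8+2.4, 6.5+2.4, 7.7+3.1] = [22.200,8.900,10.800]
diag = √(12.1²+23.9²+17.2²) = √1013.46 = 31.835


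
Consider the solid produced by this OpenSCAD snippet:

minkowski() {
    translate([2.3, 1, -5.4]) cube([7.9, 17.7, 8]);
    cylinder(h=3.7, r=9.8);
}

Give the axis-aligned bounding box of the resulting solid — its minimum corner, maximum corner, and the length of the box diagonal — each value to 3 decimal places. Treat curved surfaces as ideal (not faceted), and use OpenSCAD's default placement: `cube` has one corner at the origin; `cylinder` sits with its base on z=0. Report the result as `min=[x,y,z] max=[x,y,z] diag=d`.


A = translate([2.3, 1, -5.4]) cube([7.9, 17.7, 8]) → bbox [2.3,1,-5.4] .. [10.2,18.7,2.6]
B = cylinder(h=3.7, r=9.8) → bbox [-9.8,-9.8,0] .. [9.8,9.8,3.7]
lo = A.lo+B.lo = [2.3-9.8, 1-9.8, -5.4+0] = [-7.500,-8.800,-5.400]
hi = A.hi+B.hi = [10.2+9.8, 18.7+9.8, 2.6+3.7] = [20.000,28.500,6.300]
diag = √(27.5²+37.3²+11.7²) = √2284.43 = 47.796

min=[-7.500,-8.800,-5.400] max=[20.000,28.500,6.300] diag=47.796


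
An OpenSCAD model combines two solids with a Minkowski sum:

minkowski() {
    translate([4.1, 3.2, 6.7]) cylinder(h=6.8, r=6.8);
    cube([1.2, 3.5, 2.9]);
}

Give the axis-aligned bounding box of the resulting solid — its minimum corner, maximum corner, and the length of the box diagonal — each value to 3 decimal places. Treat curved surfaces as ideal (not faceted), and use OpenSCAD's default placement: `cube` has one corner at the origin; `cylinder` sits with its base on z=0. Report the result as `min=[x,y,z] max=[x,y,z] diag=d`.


A = translate([4.1, 3.2, 6.7]) cylinder(h=6.8, r=6.8) → bbox [-2.7,-3.6,6.7] .. [10.9,10,13.5]
B = cube([1.2, 3.5, 2.9]) → bbox [0,0,0] .. [1.2,3.5,2.9]
lo = A.lo+B.lo = [-2.7+0, -3.6+0, 6.7+0] = [-2.700,-3.600,6.700]
hi = A.hi+B.hi = [10.9+1.2, 10+3.5, 13.5+2.9] = [12.100,13.500,16.400]
diag = √(14.8²+17.1²+9.7²) = √605.54 = 24.608

min=[-2.700,-3.600,6.700] max=[12.100,13.500,16.400] diag=24.608


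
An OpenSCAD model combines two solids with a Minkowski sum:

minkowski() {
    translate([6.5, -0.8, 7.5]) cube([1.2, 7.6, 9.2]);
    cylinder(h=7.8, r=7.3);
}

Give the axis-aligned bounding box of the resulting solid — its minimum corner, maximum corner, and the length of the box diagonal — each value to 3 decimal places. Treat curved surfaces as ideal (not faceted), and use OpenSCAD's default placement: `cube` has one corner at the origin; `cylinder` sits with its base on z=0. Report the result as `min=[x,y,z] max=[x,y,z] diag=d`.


A = translate([6.5, -0.8, 7.5]) cube([1.2, 7.6, 9.2]) → bbox [6.5,-0.8,7.5] .. [7.7,6.8,16.7]
B = cylinder(h=7.8, r=7.3) → bbox [-7.3,-7.3,0] .. [7.3,7.3,7.8]
lo = A.lo+B.lo = [6.5-7.3, -0.8-7.3, 7.5+0] = [-0.800,-8.100,7.500]
hi = A.hi+B.hi = [7.7+7.3, 6.8+7.3, 16.7+7.8] = [15.000,14.100,24.500]
diag = √(15.8²+22.2²+17²) = √1031.48 = 32.117

min=[-0.800,-8.100,7.500] max=[15.000,14.100,24.500] diag=32.117


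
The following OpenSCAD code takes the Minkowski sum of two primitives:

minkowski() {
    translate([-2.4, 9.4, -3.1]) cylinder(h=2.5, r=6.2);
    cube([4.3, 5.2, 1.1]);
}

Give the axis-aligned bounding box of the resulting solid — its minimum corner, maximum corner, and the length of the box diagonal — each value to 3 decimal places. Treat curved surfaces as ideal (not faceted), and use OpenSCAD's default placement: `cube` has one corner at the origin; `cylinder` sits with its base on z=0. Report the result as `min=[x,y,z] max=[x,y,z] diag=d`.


min=[-8.600,3.200,-3.100] max=[8.100,20.800,0.500] diag=24.528

A = translate([-2.4, 9.4, -3.1]) cylinder(h=2.5, r=6.2) → bbox [-8.6,3.2,-3.1] .. [3.8,15.6,-0.6]
B = cube([4.3, 5.2, 1.1]) → bbox [0,0,0] .. [4.3,5.2,1.1]
lo = A.lo+B.lo = [-8.6+0, 3.2+0, -3.1+0] = [-8.600,3.200,-3.100]
hi = A.hi+B.hi = [3.8+4.3, 15.6+5.2, -0.6+1.1] = [8.100,20.800,0.500]
diag = √(16.7²+17.6²+3.6²) = √601.61 = 24.528


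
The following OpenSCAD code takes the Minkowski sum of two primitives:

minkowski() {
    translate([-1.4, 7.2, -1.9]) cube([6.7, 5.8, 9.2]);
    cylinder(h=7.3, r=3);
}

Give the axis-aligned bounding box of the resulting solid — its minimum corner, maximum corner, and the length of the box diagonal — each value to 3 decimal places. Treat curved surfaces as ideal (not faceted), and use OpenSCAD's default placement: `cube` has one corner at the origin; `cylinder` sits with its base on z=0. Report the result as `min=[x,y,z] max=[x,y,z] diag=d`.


A = translate([-1.4, 7.2, -1.9]) cube([6.7, 5.8, 9.2]) → bbox [-1.4,7.2,-1.9] .. [5.3,13,7.3]
B = cylinder(h=7.3, r=3) → bbox [-3,-3,0] .. [3,3,7.3]
lo = A.lo+B.lo = [-1.4-3, 7.2-3, -1.9+0] = [-4.400,4.200,-1.900]
hi = A.hi+B.hi = [5.3+3, 13+3, 7.3+7.3] = [8.300,16.000,14.600]
diag = √(12.7²+11.8²+16.5²) = √572.78 = 23.933

min=[-4.400,4.200,-1.900] max=[8.300,16.000,14.600] diag=23.933


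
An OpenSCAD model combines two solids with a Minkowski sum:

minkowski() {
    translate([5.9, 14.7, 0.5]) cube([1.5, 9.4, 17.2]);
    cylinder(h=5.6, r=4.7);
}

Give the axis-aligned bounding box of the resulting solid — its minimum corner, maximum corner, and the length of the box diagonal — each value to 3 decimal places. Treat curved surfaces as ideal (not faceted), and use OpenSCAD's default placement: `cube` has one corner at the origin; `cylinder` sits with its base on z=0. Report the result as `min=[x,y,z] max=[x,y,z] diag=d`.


A = translate([5.9, 14.7, 0.5]) cube([1.5, 9.4, 17.2]) → bbox [5.9,14.7,0.5] .. [7.4,24.1,17.7]
B = cylinder(h=5.6, r=4.7) → bbox [-4.7,-4.7,0] .. [4.7,4.7,5.6]
lo = A.lo+B.lo = [5.9-4.7, 14.7-4.7, 0.5+0] = [1.200,10.000,0.500]
hi = A.hi+B.hi = [7.4+4.7, 24.1+4.7, 17.7+5.6] = [12.100,28.800,23.300]
diag = √(10.9²+18.8²+22.8²) = √992.09 = 31.497

min=[1.200,10.000,0.500] max=[12.100,28.800,23.300] diag=31.497


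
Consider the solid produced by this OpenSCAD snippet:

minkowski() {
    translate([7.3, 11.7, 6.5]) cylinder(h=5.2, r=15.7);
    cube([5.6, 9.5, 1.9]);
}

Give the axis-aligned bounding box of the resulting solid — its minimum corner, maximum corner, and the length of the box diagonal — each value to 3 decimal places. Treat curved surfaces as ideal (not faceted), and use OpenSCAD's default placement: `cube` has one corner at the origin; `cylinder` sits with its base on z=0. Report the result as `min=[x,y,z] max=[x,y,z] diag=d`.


A = translate([7.3, 11.7, 6.5]) cylinder(h=5.2, r=15.7) → bbox [-8.4,-4,6.5] .. [23,27.4,11.7]
B = cube([5.6, 9.5, 1.9]) → bbox [0,0,0] .. [5.6,9.5,1.9]
lo = A.lo+B.lo = [-8.4+0, -4+0, 6.5+0] = [-8.400,-4.000,6.500]
hi = A.hi+B.hi = [23+5.6, 27.4+9.5, 11.7+1.9] = [28.600,36.900,13.600]
diag = √(37²+40.9²+7.1²) = √3092.22 = 55.608

min=[-8.400,-4.000,6.500] max=[28.600,36.900,13.600] diag=55.608


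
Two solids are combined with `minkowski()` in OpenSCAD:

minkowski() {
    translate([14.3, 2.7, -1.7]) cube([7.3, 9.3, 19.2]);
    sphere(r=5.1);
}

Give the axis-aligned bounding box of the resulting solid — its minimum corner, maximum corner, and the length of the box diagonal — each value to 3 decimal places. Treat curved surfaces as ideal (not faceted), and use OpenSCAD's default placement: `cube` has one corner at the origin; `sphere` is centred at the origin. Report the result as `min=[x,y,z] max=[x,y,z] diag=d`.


A = translate([14.3, 2.7, -1.7]) cube([7.3, 9.3, 19.2]) → bbox [14.3,2.7,-1.7] .. [21.6,12,17.5]
B = sphere(r=5.1) → bbox [-5.1,-5.1,-5.1] .. [5.1,5.1,5.1]
lo = A.lo+B.lo = [14.3-5.1, 2.7-5.1, -1.7-5.1] = [9.200,-2.400,-6.800]
hi = A.hi+B.hi = [21.6+5.1, 12+5.1, 17.5+5.1] = [26.700,17.100,22.600]
diag = √(17.5²+19.5²+29.4²) = √1550.86 = 39.381

min=[9.200,-2.400,-6.800] max=[26.700,17.100,22.600] diag=39.381


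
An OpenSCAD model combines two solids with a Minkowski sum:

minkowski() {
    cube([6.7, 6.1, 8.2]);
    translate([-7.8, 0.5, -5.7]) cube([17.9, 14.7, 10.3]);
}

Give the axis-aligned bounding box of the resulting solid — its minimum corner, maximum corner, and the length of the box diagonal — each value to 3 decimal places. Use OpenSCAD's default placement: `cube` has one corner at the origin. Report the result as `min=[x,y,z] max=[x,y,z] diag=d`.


min=[-7.800,0.500,-5.700] max=[16.800,21.300,12.800] diag=37.149

A = translate([-7.8, 0.5, -5.7]) cube([17.9, 14.7, 10.3]) → bbox [-7.8,0.5,-5.7] .. [10.1,15.2,4.6]
B = cube([6.7, 6.1, 8.2]) → bbox [0,0,0] .. [6.7,6.1,8.2]
lo = A.lo+B.lo = [-7.8+0, 0.5+0, -5.7+0] = [-7.800,0.500,-5.700]
hi = A.hi+B.hi = [10.1+6.7, 15.2+6.1, 4.6+8.2] = [16.800,21.300,12.800]
diag = √(24.6²+20.8²+18.5²) = √1380.05 = 37.149


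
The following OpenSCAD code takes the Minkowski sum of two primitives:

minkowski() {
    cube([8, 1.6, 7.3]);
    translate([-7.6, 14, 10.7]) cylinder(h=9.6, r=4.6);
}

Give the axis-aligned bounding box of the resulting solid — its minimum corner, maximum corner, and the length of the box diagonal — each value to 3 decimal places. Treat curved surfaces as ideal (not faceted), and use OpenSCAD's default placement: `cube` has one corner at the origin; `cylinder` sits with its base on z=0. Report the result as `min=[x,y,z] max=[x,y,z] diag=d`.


min=[-12.200,9.400,10.700] max=[5.000,20.200,27.600] diag=26.421

A = translate([-7.6, 14, 10.7]) cylinder(h=9.6, r=4.6) → bbox [-12.2,9.4,10.7] .. [-3,18.6,20.3]
B = cube([8, 1.6, 7.3]) → bbox [0,0,0] .. [8,1.6,7.3]
lo = A.lo+B.lo = [-12.2+0, 9.4+0, 10.7+0] = [-12.200,9.400,10.700]
hi = A.hi+B.hi = [-3+8, 18.6+1.6, 20.3+7.3] = [5.000,20.200,27.600]
diag = √(17.2²+10.8²+16.9²) = √698.09 = 26.421


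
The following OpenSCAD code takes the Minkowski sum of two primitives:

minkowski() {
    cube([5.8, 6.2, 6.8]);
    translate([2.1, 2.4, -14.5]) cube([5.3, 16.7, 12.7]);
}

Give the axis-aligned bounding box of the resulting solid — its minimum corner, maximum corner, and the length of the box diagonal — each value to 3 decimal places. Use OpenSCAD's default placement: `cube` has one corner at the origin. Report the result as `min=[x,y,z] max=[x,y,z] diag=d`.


A = translate([2.1, 2.4, -14.5]) cube([5.3, 16.7, 12.7]) → bbox [2.1,2.4,-14.5] .. [7.4,19.1,-1.8]
B = cube([5.8, 6.2, 6.8]) → bbox [0,0,0] .. [5.8,6.2,6.8]
lo = A.lo+B.lo = [2.1+0, 2.4+0, -14.5+0] = [2.100,2.400,-14.500]
hi = A.hi+B.hi = [7.4+5.8, 19.1+6.2, -1.8+6.8] = [13.200,25.300,5.000]
diag = √(11.1²+22.9²+19.5²) = √1027.87 = 32.060

min=[2.100,2.400,-14.500] max=[13.200,25.300,5.000] diag=32.060


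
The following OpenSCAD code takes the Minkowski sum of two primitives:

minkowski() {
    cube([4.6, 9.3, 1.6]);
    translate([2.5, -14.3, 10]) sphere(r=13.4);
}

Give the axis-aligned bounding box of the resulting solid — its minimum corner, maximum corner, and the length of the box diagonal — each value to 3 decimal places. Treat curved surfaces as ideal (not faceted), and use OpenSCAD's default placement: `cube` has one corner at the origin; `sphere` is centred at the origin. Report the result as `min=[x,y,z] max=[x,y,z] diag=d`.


A = translate([2.5, -14.3, 10]) sphere(r=13.4) → bbox [-10.9,-27.7,-3.4] .. [15.9,-0.9,23.4]
B = cube([4.6, 9.3, 1.6]) → bbox [0,0,0] .. [4.6,9.3,1.6]
lo = A.lo+B.lo = [-10.9+0, -27.7+0, -3.4+0] = [-10.900,-27.700,-3.400]
hi = A.hi+B.hi = [15.9+4.6, -0.9+9.3, 23.4+1.6] = [20.500,8.400,25.000]
diag = √(31.4²+36.1²+28.4²) = √3095.73 = 55.639

min=[-10.900,-27.700,-3.400] max=[20.500,8.400,25.000] diag=55.639


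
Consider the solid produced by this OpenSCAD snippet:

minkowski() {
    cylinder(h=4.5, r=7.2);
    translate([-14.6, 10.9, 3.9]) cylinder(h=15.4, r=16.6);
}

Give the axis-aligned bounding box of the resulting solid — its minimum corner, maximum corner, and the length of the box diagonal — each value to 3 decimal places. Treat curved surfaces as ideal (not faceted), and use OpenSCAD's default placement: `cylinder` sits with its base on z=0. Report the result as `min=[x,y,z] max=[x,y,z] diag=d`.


min=[-38.400,-12.900,3.900] max=[9.200,34.700,23.800] diag=70.196

A = translate([-14.6, 10.9, 3.9]) cylinder(h=15.4, r=16.6) → bbox [-31.2,-5.7,3.9] .. [2,27.5,19.3]
B = cylinder(h=4.5, r=7.2) → bbox [-7.2,-7.2,0] .. [7.2,7.2,4.5]
lo = A.lo+B.lo = [-31.2-7.2, -5.7-7.2, 3.9+0] = [-38.400,-12.900,3.900]
hi = A.hi+B.hi = [2+7.2, 27.5+7.2, 19.3+4.5] = [9.200,34.700,23.800]
diag = √(47.6²+47.6²+19.9²) = √4927.53 = 70.196


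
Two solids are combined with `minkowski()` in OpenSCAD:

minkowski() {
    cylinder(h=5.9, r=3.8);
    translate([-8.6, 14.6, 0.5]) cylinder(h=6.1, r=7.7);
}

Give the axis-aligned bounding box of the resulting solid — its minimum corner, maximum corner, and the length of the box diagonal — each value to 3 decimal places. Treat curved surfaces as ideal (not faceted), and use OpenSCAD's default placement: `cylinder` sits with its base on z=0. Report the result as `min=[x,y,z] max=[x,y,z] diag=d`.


A = translate([-8.6, 14.6, 0.5]) cylinder(h=6.1, r=7.7) → bbox [-16.3,6.9,0.5] .. [-0.9,22.3,6.6]
B = cylinder(h=5.9, r=3.8) → bbox [-3.8,-3.8,0] .. [3.8,3.8,5.9]
lo = A.lo+B.lo = [-16.3-3.8, 6.9-3.8, 0.5+0] = [-20.100,3.100,0.500]
hi = A.hi+B.hi = [-0.9+3.8, 22.3+3.8, 6.6+5.9] = [2.900,26.100,12.500]
diag = √(23²+23²+12²) = √1202 = 34.670

min=[-20.100,3.100,0.500] max=[2.900,26.100,12.500] diag=34.670


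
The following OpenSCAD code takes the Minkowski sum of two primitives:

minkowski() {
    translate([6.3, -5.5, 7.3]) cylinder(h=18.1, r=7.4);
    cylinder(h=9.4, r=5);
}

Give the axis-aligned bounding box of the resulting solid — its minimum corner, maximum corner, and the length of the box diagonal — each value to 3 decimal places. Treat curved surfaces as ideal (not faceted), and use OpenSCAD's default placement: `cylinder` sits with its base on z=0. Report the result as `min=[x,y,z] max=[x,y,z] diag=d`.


min=[-6.100,-17.900,7.300] max=[18.700,6.900,34.800] diag=44.568

A = translate([6.3, -5.5, 7.3]) cylinder(h=18.1, r=7.4) → bbox [-1.1,-12.9,7.3] .. [13.7,1.9,25.4]
B = cylinder(h=9.4, r=5) → bbox [-5,-5,0] .. [5,5,9.4]
lo = A.lo+B.lo = [-1.1-5, -12.9-5, 7.3+0] = [-6.100,-17.900,7.300]
hi = A.hi+B.hi = [13.7+5, 1.9+5, 25.4+9.4] = [18.700,6.900,34.800]
diag = √(24.8²+24.8²+27.5²) = √1986.33 = 44.568


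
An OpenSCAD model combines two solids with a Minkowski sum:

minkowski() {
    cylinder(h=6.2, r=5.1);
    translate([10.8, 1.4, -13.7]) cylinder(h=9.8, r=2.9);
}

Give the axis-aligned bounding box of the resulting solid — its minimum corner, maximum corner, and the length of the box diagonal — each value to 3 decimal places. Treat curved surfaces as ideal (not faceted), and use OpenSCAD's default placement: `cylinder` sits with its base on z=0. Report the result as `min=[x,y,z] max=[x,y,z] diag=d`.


min=[2.800,-6.600,-13.700] max=[18.800,9.400,2.300] diag=27.713

A = translate([10.8, 1.4, -13.7]) cylinder(h=9.8, r=2.9) → bbox [7.9,-1.5,-13.7] .. [13.7,4.3,-3.9]
B = cylinder(h=6.2, r=5.1) → bbox [-5.1,-5.1,0] .. [5.1,5.1,6.2]
lo = A.lo+B.lo = [7.9-5.1, -1.5-5.1, -13.7+0] = [2.800,-6.600,-13.700]
hi = A.hi+B.hi = [13.7+5.1, 4.3+5.1, -3.9+6.2] = [18.800,9.400,2.300]
diag = √(16²+16²+16²) = √768 = 27.713
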